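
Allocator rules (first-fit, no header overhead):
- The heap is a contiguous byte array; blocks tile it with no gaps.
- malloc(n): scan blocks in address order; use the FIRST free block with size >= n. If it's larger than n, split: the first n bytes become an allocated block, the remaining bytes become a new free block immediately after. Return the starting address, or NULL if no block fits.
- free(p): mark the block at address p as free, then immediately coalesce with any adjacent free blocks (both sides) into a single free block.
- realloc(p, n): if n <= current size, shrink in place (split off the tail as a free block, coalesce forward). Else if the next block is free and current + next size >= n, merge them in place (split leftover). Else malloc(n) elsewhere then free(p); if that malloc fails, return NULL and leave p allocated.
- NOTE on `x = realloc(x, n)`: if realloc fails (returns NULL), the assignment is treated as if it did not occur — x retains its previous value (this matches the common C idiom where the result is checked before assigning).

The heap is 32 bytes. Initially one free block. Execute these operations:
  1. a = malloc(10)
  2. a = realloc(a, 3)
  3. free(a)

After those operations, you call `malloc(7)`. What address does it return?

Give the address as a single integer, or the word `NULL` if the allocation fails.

Op 1: a = malloc(10) -> a = 0; heap: [0-9 ALLOC][10-31 FREE]
Op 2: a = realloc(a, 3) -> a = 0; heap: [0-2 ALLOC][3-31 FREE]
Op 3: free(a) -> (freed a); heap: [0-31 FREE]
malloc(7): first-fit scan over [0-31 FREE] -> 0

Answer: 0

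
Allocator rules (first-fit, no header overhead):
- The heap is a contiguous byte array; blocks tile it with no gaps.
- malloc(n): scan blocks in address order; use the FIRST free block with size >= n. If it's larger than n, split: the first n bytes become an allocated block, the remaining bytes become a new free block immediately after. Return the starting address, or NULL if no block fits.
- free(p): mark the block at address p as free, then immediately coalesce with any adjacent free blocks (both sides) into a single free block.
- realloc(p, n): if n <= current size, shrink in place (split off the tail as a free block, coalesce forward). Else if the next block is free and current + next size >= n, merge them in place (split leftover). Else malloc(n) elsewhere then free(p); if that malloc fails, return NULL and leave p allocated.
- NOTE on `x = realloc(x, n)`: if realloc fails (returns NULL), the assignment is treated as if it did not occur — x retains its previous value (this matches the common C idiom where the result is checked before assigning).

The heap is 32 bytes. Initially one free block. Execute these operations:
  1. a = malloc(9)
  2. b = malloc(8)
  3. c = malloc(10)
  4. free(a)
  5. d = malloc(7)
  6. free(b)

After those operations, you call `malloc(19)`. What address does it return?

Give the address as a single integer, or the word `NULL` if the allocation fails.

Answer: NULL

Derivation:
Op 1: a = malloc(9) -> a = 0; heap: [0-8 ALLOC][9-31 FREE]
Op 2: b = malloc(8) -> b = 9; heap: [0-8 ALLOC][9-16 ALLOC][17-31 FREE]
Op 3: c = malloc(10) -> c = 17; heap: [0-8 ALLOC][9-16 ALLOC][17-26 ALLOC][27-31 FREE]
Op 4: free(a) -> (freed a); heap: [0-8 FREE][9-16 ALLOC][17-26 ALLOC][27-31 FREE]
Op 5: d = malloc(7) -> d = 0; heap: [0-6 ALLOC][7-8 FREE][9-16 ALLOC][17-26 ALLOC][27-31 FREE]
Op 6: free(b) -> (freed b); heap: [0-6 ALLOC][7-16 FREE][17-26 ALLOC][27-31 FREE]
malloc(19): first-fit scan over [0-6 ALLOC][7-16 FREE][17-26 ALLOC][27-31 FREE] -> NULL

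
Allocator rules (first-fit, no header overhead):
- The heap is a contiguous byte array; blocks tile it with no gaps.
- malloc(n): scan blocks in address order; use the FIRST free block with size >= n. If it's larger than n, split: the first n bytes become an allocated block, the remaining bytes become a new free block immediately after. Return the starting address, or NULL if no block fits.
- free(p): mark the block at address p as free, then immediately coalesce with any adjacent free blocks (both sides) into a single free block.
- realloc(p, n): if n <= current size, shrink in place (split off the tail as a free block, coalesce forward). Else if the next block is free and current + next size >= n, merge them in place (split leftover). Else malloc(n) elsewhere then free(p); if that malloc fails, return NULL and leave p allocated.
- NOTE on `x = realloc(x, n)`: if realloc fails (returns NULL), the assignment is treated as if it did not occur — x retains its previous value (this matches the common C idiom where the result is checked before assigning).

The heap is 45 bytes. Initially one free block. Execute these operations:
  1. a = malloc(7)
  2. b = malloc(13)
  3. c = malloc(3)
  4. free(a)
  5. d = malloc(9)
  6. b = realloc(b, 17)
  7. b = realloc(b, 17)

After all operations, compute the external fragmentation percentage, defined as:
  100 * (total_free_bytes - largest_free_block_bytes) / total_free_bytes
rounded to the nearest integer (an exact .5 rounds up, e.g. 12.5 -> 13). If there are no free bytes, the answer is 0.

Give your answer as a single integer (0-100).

Answer: 35

Derivation:
Op 1: a = malloc(7) -> a = 0; heap: [0-6 ALLOC][7-44 FREE]
Op 2: b = malloc(13) -> b = 7; heap: [0-6 ALLOC][7-19 ALLOC][20-44 FREE]
Op 3: c = malloc(3) -> c = 20; heap: [0-6 ALLOC][7-19 ALLOC][20-22 ALLOC][23-44 FREE]
Op 4: free(a) -> (freed a); heap: [0-6 FREE][7-19 ALLOC][20-22 ALLOC][23-44 FREE]
Op 5: d = malloc(9) -> d = 23; heap: [0-6 FREE][7-19 ALLOC][20-22 ALLOC][23-31 ALLOC][32-44 FREE]
Op 6: b = realloc(b, 17) -> NULL (b unchanged); heap: [0-6 FREE][7-19 ALLOC][20-22 ALLOC][23-31 ALLOC][32-44 FREE]
Op 7: b = realloc(b, 17) -> NULL (b unchanged); heap: [0-6 FREE][7-19 ALLOC][20-22 ALLOC][23-31 ALLOC][32-44 FREE]
Free blocks: [7 13] total_free=20 largest=13 -> 100*(20-13)/20 = 700/20 = 35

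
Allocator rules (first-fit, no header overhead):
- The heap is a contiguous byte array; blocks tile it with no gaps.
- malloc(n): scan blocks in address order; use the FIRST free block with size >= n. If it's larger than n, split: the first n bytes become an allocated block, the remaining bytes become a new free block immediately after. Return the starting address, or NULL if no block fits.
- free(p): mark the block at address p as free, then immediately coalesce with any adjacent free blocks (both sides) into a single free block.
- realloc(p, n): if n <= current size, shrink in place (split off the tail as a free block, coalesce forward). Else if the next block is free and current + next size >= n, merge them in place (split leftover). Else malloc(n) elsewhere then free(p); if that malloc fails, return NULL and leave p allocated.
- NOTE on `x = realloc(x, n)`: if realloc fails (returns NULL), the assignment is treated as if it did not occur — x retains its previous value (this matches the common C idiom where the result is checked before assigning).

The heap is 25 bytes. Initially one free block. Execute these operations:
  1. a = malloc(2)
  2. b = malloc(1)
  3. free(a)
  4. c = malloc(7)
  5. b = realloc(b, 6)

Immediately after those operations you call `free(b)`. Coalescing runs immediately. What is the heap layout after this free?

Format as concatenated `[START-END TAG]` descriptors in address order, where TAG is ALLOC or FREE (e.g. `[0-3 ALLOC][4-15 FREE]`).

Answer: [0-2 FREE][3-9 ALLOC][10-24 FREE]

Derivation:
Op 1: a = malloc(2) -> a = 0; heap: [0-1 ALLOC][2-24 FREE]
Op 2: b = malloc(1) -> b = 2; heap: [0-1 ALLOC][2-2 ALLOC][3-24 FREE]
Op 3: free(a) -> (freed a); heap: [0-1 FREE][2-2 ALLOC][3-24 FREE]
Op 4: c = malloc(7) -> c = 3; heap: [0-1 FREE][2-2 ALLOC][3-9 ALLOC][10-24 FREE]
Op 5: b = realloc(b, 6) -> b = 10; heap: [0-2 FREE][3-9 ALLOC][10-15 ALLOC][16-24 FREE]
free(b): b = 10 -> block [10-15 ALLOC]; mark free, coalesce with adjacent free neighbors -> [0-2 FREE][3-9 ALLOC][10-24 FREE]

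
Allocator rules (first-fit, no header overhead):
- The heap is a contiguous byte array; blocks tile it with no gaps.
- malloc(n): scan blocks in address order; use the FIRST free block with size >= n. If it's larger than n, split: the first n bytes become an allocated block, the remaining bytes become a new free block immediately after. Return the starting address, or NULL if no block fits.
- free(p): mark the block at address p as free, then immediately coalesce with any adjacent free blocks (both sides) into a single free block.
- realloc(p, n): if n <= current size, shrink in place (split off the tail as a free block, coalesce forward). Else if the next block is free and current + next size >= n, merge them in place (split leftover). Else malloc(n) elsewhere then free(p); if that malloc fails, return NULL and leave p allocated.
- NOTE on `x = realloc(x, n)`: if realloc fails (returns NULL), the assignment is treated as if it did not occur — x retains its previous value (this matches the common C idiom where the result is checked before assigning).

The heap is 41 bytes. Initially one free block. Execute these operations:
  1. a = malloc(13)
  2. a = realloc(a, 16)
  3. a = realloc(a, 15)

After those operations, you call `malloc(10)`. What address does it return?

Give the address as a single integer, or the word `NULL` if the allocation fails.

Op 1: a = malloc(13) -> a = 0; heap: [0-12 ALLOC][13-40 FREE]
Op 2: a = realloc(a, 16) -> a = 0; heap: [0-15 ALLOC][16-40 FREE]
Op 3: a = realloc(a, 15) -> a = 0; heap: [0-14 ALLOC][15-40 FREE]
malloc(10): first-fit scan over [0-14 ALLOC][15-40 FREE] -> 15

Answer: 15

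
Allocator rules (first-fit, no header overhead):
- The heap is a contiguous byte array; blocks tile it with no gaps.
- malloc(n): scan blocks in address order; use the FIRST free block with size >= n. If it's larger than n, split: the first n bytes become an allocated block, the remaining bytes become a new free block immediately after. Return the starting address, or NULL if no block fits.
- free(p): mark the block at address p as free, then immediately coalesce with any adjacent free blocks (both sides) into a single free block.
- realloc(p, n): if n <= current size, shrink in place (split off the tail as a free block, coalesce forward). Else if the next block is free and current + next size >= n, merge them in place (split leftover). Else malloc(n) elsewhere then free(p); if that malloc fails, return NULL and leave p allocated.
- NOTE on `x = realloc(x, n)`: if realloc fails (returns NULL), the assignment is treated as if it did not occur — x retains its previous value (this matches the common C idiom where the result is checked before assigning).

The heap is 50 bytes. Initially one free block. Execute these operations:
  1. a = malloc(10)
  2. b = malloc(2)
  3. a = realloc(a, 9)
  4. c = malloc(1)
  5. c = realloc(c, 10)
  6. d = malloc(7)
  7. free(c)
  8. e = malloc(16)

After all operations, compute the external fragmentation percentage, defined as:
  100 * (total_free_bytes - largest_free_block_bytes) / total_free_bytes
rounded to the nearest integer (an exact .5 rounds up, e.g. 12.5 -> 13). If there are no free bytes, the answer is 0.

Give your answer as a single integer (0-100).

Op 1: a = malloc(10) -> a = 0; heap: [0-9 ALLOC][10-49 FREE]
Op 2: b = malloc(2) -> b = 10; heap: [0-9 ALLOC][10-11 ALLOC][12-49 FREE]
Op 3: a = realloc(a, 9) -> a = 0; heap: [0-8 ALLOC][9-9 FREE][10-11 ALLOC][12-49 FREE]
Op 4: c = malloc(1) -> c = 9; heap: [0-8 ALLOC][9-9 ALLOC][10-11 ALLOC][12-49 FREE]
Op 5: c = realloc(c, 10) -> c = 12; heap: [0-8 ALLOC][9-9 FREE][10-11 ALLOC][12-21 ALLOC][22-49 FREE]
Op 6: d = malloc(7) -> d = 22; heap: [0-8 ALLOC][9-9 FREE][10-11 ALLOC][12-21 ALLOC][22-28 ALLOC][29-49 FREE]
Op 7: free(c) -> (freed c); heap: [0-8 ALLOC][9-9 FREE][10-11 ALLOC][12-21 FREE][22-28 ALLOC][29-49 FREE]
Op 8: e = malloc(16) -> e = 29; heap: [0-8 ALLOC][9-9 FREE][10-11 ALLOC][12-21 FREE][22-28 ALLOC][29-44 ALLOC][45-49 FREE]
Free blocks: [1 10 5] total_free=16 largest=10 -> 100*(16-10)/16 = 600/16 = 37.5 -> rounds to 38

Answer: 38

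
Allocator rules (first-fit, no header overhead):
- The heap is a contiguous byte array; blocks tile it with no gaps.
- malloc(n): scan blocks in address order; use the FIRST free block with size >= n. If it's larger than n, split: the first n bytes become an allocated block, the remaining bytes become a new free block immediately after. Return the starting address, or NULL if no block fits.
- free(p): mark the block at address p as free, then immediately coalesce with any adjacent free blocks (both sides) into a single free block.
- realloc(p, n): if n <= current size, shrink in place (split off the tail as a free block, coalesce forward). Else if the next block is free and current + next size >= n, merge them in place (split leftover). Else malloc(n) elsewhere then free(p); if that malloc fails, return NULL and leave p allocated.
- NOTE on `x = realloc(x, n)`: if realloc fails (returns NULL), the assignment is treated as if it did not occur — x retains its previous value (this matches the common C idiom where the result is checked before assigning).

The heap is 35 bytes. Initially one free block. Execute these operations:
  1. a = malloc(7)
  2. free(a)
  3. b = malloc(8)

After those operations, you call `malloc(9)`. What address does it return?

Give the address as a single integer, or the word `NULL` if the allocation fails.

Answer: 8

Derivation:
Op 1: a = malloc(7) -> a = 0; heap: [0-6 ALLOC][7-34 FREE]
Op 2: free(a) -> (freed a); heap: [0-34 FREE]
Op 3: b = malloc(8) -> b = 0; heap: [0-7 ALLOC][8-34 FREE]
malloc(9): first-fit scan over [0-7 ALLOC][8-34 FREE] -> 8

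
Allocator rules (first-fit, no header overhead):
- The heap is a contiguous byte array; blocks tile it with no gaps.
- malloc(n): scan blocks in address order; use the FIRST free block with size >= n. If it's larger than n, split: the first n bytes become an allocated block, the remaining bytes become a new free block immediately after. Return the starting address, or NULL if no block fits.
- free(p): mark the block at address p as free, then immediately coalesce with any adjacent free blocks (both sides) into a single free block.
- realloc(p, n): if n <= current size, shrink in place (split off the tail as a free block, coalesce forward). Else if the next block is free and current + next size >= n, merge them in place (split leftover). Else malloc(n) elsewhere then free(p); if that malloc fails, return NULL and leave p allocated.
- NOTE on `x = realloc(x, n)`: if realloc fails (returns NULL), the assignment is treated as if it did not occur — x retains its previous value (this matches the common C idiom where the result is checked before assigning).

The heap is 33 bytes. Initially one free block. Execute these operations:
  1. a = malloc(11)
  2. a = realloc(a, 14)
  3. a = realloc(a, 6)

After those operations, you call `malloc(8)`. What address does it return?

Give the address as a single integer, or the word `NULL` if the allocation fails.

Op 1: a = malloc(11) -> a = 0; heap: [0-10 ALLOC][11-32 FREE]
Op 2: a = realloc(a, 14) -> a = 0; heap: [0-13 ALLOC][14-32 FREE]
Op 3: a = realloc(a, 6) -> a = 0; heap: [0-5 ALLOC][6-32 FREE]
malloc(8): first-fit scan over [0-5 ALLOC][6-32 FREE] -> 6

Answer: 6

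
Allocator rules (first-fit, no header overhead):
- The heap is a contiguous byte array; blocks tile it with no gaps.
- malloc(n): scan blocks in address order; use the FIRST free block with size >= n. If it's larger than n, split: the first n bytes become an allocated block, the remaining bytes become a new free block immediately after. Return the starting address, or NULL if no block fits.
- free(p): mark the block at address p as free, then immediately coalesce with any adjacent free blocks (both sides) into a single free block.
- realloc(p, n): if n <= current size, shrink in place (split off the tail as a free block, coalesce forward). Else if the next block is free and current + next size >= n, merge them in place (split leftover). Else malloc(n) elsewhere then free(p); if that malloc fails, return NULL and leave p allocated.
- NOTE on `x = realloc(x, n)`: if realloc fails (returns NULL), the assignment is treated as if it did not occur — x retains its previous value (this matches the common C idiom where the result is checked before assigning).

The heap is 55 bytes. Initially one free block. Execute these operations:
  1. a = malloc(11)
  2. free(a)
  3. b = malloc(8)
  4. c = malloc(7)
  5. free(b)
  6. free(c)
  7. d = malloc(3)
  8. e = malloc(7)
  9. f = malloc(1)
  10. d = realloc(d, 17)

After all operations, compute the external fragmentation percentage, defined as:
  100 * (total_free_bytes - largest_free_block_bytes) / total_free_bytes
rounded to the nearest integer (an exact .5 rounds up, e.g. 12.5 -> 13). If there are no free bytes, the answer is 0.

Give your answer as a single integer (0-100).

Answer: 10

Derivation:
Op 1: a = malloc(11) -> a = 0; heap: [0-10 ALLOC][11-54 FREE]
Op 2: free(a) -> (freed a); heap: [0-54 FREE]
Op 3: b = malloc(8) -> b = 0; heap: [0-7 ALLOC][8-54 FREE]
Op 4: c = malloc(7) -> c = 8; heap: [0-7 ALLOC][8-14 ALLOC][15-54 FREE]
Op 5: free(b) -> (freed b); heap: [0-7 FREE][8-14 ALLOC][15-54 FREE]
Op 6: free(c) -> (freed c); heap: [0-54 FREE]
Op 7: d = malloc(3) -> d = 0; heap: [0-2 ALLOC][3-54 FREE]
Op 8: e = malloc(7) -> e = 3; heap: [0-2 ALLOC][3-9 ALLOC][10-54 FREE]
Op 9: f = malloc(1) -> f = 10; heap: [0-2 ALLOC][3-9 ALLOC][10-10 ALLOC][11-54 FREE]
Op 10: d = realloc(d, 17) -> d = 11; heap: [0-2 FREE][3-9 ALLOC][10-10 ALLOC][11-27 ALLOC][28-54 FREE]
Free blocks: [3 27] total_free=30 largest=27 -> 100*(30-27)/30 = 300/30 = 10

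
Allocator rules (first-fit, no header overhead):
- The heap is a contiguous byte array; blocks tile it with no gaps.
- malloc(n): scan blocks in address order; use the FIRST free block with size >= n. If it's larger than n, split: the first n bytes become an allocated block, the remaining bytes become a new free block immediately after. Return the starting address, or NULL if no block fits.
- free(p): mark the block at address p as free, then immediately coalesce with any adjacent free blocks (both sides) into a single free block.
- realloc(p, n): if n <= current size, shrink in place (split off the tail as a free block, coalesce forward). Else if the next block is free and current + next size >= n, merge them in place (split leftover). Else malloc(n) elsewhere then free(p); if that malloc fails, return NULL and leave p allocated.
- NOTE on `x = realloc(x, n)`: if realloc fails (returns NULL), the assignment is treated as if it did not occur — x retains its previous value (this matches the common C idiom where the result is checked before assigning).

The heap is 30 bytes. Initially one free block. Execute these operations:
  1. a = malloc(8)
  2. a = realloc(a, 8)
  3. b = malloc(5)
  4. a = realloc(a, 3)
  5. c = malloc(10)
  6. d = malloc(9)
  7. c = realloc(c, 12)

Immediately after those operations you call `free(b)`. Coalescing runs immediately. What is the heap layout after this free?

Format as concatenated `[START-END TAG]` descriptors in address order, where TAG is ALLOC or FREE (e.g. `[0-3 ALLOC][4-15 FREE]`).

Answer: [0-2 ALLOC][3-12 FREE][13-24 ALLOC][25-29 FREE]

Derivation:
Op 1: a = malloc(8) -> a = 0; heap: [0-7 ALLOC][8-29 FREE]
Op 2: a = realloc(a, 8) -> a = 0; heap: [0-7 ALLOC][8-29 FREE]
Op 3: b = malloc(5) -> b = 8; heap: [0-7 ALLOC][8-12 ALLOC][13-29 FREE]
Op 4: a = realloc(a, 3) -> a = 0; heap: [0-2 ALLOC][3-7 FREE][8-12 ALLOC][13-29 FREE]
Op 5: c = malloc(10) -> c = 13; heap: [0-2 ALLOC][3-7 FREE][8-12 ALLOC][13-22 ALLOC][23-29 FREE]
Op 6: d = malloc(9) -> d = NULL; heap: [0-2 ALLOC][3-7 FREE][8-12 ALLOC][13-22 ALLOC][23-29 FREE]
Op 7: c = realloc(c, 12) -> c = 13; heap: [0-2 ALLOC][3-7 FREE][8-12 ALLOC][13-24 ALLOC][25-29 FREE]
free(b): b = 8 -> block [8-12 ALLOC]; mark free, coalesce with adjacent free neighbors -> [0-2 ALLOC][3-12 FREE][13-24 ALLOC][25-29 FREE]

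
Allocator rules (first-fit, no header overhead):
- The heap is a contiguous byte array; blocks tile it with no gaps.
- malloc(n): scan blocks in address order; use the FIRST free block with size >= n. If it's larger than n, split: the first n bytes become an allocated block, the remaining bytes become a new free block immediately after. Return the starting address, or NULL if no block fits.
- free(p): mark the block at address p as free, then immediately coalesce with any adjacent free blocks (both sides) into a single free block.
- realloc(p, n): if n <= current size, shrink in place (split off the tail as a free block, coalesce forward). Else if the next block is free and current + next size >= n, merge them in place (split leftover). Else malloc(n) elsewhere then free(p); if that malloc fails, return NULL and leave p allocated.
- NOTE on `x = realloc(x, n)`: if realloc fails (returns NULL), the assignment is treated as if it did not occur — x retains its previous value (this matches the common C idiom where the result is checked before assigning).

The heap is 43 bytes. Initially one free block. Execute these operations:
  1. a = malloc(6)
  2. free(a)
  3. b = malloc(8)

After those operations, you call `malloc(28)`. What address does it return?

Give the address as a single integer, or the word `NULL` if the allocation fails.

Op 1: a = malloc(6) -> a = 0; heap: [0-5 ALLOC][6-42 FREE]
Op 2: free(a) -> (freed a); heap: [0-42 FREE]
Op 3: b = malloc(8) -> b = 0; heap: [0-7 ALLOC][8-42 FREE]
malloc(28): first-fit scan over [0-7 ALLOC][8-42 FREE] -> 8

Answer: 8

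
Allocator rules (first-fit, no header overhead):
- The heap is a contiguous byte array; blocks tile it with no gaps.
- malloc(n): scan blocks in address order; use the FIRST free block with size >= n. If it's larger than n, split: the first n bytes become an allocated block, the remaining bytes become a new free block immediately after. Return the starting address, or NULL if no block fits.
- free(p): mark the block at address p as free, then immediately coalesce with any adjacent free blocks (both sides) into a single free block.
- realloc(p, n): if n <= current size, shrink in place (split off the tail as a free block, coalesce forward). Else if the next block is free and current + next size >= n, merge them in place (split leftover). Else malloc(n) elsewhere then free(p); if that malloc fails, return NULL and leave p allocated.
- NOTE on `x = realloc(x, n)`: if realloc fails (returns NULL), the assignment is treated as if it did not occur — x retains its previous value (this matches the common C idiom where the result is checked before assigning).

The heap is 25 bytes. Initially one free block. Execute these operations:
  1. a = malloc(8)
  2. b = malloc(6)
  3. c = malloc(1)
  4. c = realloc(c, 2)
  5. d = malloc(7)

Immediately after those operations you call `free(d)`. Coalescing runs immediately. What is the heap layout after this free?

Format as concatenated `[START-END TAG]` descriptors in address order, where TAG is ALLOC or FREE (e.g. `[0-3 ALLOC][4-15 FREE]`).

Answer: [0-7 ALLOC][8-13 ALLOC][14-15 ALLOC][16-24 FREE]

Derivation:
Op 1: a = malloc(8) -> a = 0; heap: [0-7 ALLOC][8-24 FREE]
Op 2: b = malloc(6) -> b = 8; heap: [0-7 ALLOC][8-13 ALLOC][14-24 FREE]
Op 3: c = malloc(1) -> c = 14; heap: [0-7 ALLOC][8-13 ALLOC][14-14 ALLOC][15-24 FREE]
Op 4: c = realloc(c, 2) -> c = 14; heap: [0-7 ALLOC][8-13 ALLOC][14-15 ALLOC][16-24 FREE]
Op 5: d = malloc(7) -> d = 16; heap: [0-7 ALLOC][8-13 ALLOC][14-15 ALLOC][16-22 ALLOC][23-24 FREE]
free(d): d = 16 -> block [16-22 ALLOC]; mark free, coalesce with adjacent free neighbors -> [0-7 ALLOC][8-13 ALLOC][14-15 ALLOC][16-24 FREE]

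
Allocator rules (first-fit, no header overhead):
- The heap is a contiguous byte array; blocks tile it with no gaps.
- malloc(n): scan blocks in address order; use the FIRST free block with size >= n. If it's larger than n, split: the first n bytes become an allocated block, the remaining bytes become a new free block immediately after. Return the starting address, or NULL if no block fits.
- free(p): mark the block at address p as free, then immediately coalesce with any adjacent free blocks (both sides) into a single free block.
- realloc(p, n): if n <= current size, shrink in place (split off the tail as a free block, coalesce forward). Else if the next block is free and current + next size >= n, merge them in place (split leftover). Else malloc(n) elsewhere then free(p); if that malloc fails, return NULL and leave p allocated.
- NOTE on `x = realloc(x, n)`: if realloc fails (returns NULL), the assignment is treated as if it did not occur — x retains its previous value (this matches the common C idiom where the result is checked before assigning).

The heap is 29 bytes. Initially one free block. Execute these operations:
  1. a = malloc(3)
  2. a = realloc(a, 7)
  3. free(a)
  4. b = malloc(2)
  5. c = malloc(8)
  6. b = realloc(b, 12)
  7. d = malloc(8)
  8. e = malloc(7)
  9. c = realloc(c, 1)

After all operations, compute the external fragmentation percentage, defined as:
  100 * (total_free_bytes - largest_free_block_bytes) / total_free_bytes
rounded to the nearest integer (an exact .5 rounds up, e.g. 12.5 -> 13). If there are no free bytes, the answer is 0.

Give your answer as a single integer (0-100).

Op 1: a = malloc(3) -> a = 0; heap: [0-2 ALLOC][3-28 FREE]
Op 2: a = realloc(a, 7) -> a = 0; heap: [0-6 ALLOC][7-28 FREE]
Op 3: free(a) -> (freed a); heap: [0-28 FREE]
Op 4: b = malloc(2) -> b = 0; heap: [0-1 ALLOC][2-28 FREE]
Op 5: c = malloc(8) -> c = 2; heap: [0-1 ALLOC][2-9 ALLOC][10-28 FREE]
Op 6: b = realloc(b, 12) -> b = 10; heap: [0-1 FREE][2-9 ALLOC][10-21 ALLOC][22-28 FREE]
Op 7: d = malloc(8) -> d = NULL; heap: [0-1 FREE][2-9 ALLOC][10-21 ALLOC][22-28 FREE]
Op 8: e = malloc(7) -> e = 22; heap: [0-1 FREE][2-9 ALLOC][10-21 ALLOC][22-28 ALLOC]
Op 9: c = realloc(c, 1) -> c = 2; heap: [0-1 FREE][2-2 ALLOC][3-9 FREE][10-21 ALLOC][22-28 ALLOC]
Free blocks: [2 7] total_free=9 largest=7 -> 100*(9-7)/9 = 200/9 ≈ 22.222 -> rounds to 22

Answer: 22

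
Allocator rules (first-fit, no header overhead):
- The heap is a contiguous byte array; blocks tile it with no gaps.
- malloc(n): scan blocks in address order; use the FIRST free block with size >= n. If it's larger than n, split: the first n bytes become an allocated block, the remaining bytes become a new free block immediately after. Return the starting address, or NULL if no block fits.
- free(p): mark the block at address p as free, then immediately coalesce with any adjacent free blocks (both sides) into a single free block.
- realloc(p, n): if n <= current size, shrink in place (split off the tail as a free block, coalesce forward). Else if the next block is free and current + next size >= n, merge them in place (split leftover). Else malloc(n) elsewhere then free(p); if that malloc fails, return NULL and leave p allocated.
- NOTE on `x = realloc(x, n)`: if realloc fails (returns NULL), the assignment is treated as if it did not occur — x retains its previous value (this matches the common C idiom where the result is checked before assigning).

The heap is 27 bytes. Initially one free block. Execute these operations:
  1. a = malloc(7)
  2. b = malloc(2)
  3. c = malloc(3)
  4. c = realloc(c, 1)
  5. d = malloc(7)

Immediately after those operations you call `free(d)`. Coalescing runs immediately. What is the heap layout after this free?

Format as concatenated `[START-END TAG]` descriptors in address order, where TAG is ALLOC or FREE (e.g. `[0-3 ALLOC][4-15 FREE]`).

Answer: [0-6 ALLOC][7-8 ALLOC][9-9 ALLOC][10-26 FREE]

Derivation:
Op 1: a = malloc(7) -> a = 0; heap: [0-6 ALLOC][7-26 FREE]
Op 2: b = malloc(2) -> b = 7; heap: [0-6 ALLOC][7-8 ALLOC][9-26 FREE]
Op 3: c = malloc(3) -> c = 9; heap: [0-6 ALLOC][7-8 ALLOC][9-11 ALLOC][12-26 FREE]
Op 4: c = realloc(c, 1) -> c = 9; heap: [0-6 ALLOC][7-8 ALLOC][9-9 ALLOC][10-26 FREE]
Op 5: d = malloc(7) -> d = 10; heap: [0-6 ALLOC][7-8 ALLOC][9-9 ALLOC][10-16 ALLOC][17-26 FREE]
free(d): d = 10 -> block [10-16 ALLOC]; mark free, coalesce with adjacent free neighbors -> [0-6 ALLOC][7-8 ALLOC][9-9 ALLOC][10-26 FREE]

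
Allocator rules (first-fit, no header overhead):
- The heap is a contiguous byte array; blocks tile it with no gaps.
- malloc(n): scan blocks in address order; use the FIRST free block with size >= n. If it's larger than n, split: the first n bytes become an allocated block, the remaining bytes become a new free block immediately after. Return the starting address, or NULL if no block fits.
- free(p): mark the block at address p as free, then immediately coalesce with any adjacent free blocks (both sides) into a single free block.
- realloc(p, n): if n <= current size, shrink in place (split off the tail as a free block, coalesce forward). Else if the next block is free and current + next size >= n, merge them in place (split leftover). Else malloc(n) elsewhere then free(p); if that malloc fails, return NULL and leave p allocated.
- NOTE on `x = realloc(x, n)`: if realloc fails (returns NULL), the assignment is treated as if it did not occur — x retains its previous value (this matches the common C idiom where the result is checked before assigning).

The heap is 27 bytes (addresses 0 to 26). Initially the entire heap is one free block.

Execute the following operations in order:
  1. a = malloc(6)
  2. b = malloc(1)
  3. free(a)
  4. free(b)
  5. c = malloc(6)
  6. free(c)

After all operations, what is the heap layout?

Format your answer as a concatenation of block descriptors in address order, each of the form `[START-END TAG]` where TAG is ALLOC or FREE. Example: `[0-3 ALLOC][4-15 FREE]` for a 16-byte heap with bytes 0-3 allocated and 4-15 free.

Answer: [0-26 FREE]

Derivation:
Op 1: a = malloc(6) -> a = 0; heap: [0-5 ALLOC][6-26 FREE]
Op 2: b = malloc(1) -> b = 6; heap: [0-5 ALLOC][6-6 ALLOC][7-26 FREE]
Op 3: free(a) -> (freed a); heap: [0-5 FREE][6-6 ALLOC][7-26 FREE]
Op 4: free(b) -> (freed b); heap: [0-26 FREE]
Op 5: c = malloc(6) -> c = 0; heap: [0-5 ALLOC][6-26 FREE]
Op 6: free(c) -> (freed c); heap: [0-26 FREE]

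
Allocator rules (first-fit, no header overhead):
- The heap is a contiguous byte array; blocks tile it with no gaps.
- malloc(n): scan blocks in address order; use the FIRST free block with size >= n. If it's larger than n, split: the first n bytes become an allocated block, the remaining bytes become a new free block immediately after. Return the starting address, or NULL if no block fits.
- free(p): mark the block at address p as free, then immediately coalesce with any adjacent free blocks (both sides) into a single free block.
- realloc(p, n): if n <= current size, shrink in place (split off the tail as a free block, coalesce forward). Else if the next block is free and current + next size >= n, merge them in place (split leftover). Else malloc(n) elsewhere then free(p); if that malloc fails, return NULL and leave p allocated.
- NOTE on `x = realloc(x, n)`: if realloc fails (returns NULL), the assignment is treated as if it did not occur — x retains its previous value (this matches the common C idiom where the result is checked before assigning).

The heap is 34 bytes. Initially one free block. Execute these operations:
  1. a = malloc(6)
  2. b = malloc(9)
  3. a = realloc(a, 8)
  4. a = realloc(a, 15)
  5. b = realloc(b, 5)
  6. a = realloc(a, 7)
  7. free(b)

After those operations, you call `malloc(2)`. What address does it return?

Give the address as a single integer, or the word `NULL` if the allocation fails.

Answer: 0

Derivation:
Op 1: a = malloc(6) -> a = 0; heap: [0-5 ALLOC][6-33 FREE]
Op 2: b = malloc(9) -> b = 6; heap: [0-5 ALLOC][6-14 ALLOC][15-33 FREE]
Op 3: a = realloc(a, 8) -> a = 15; heap: [0-5 FREE][6-14 ALLOC][15-22 ALLOC][23-33 FREE]
Op 4: a = realloc(a, 15) -> a = 15; heap: [0-5 FREE][6-14 ALLOC][15-29 ALLOC][30-33 FREE]
Op 5: b = realloc(b, 5) -> b = 6; heap: [0-5 FREE][6-10 ALLOC][11-14 FREE][15-29 ALLOC][30-33 FREE]
Op 6: a = realloc(a, 7) -> a = 15; heap: [0-5 FREE][6-10 ALLOC][11-14 FREE][15-21 ALLOC][22-33 FREE]
Op 7: free(b) -> (freed b); heap: [0-14 FREE][15-21 ALLOC][22-33 FREE]
malloc(2): first-fit scan over [0-14 FREE][15-21 ALLOC][22-33 FREE] -> 0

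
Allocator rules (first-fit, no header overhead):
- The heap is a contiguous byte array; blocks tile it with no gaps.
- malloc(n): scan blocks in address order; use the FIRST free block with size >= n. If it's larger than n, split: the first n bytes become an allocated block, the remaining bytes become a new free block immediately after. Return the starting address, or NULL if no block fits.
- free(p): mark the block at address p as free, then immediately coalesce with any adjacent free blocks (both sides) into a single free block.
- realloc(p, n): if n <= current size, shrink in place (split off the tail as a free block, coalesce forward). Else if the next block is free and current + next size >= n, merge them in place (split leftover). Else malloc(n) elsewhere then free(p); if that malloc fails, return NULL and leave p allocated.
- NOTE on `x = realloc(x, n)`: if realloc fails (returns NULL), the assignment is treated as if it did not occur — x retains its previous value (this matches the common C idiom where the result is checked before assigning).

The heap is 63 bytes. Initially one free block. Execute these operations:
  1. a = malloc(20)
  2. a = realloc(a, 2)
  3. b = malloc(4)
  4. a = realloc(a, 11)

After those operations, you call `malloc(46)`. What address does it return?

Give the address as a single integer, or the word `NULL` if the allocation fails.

Op 1: a = malloc(20) -> a = 0; heap: [0-19 ALLOC][20-62 FREE]
Op 2: a = realloc(a, 2) -> a = 0; heap: [0-1 ALLOC][2-62 FREE]
Op 3: b = malloc(4) -> b = 2; heap: [0-1 ALLOC][2-5 ALLOC][6-62 FREE]
Op 4: a = realloc(a, 11) -> a = 6; heap: [0-1 FREE][2-5 ALLOC][6-16 ALLOC][17-62 FREE]
malloc(46): first-fit scan over [0-1 FREE][2-5 ALLOC][6-16 ALLOC][17-62 FREE] -> 17

Answer: 17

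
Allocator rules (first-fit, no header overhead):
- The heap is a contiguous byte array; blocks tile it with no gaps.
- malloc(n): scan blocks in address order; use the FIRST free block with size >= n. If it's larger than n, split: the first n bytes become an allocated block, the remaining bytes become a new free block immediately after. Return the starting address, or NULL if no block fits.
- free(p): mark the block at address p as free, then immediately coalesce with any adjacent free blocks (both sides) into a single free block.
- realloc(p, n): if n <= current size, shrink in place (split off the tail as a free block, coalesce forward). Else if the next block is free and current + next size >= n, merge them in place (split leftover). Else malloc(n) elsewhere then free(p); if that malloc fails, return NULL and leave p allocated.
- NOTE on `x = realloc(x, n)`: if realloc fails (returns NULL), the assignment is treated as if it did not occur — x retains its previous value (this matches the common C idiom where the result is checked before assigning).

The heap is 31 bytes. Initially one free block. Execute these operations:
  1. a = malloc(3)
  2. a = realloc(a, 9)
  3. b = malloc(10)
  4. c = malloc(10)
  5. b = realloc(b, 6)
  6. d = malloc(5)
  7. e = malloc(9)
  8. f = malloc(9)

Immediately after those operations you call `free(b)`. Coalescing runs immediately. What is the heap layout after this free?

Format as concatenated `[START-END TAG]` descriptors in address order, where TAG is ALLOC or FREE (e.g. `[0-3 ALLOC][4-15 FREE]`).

Op 1: a = malloc(3) -> a = 0; heap: [0-2 ALLOC][3-30 FREE]
Op 2: a = realloc(a, 9) -> a = 0; heap: [0-8 ALLOC][9-30 FREE]
Op 3: b = malloc(10) -> b = 9; heap: [0-8 ALLOC][9-18 ALLOC][19-30 FREE]
Op 4: c = malloc(10) -> c = 19; heap: [0-8 ALLOC][9-18 ALLOC][19-28 ALLOC][29-30 FREE]
Op 5: b = realloc(b, 6) -> b = 9; heap: [0-8 ALLOC][9-14 ALLOC][15-18 FREE][19-28 ALLOC][29-30 FREE]
Op 6: d = malloc(5) -> d = NULL; heap: [0-8 ALLOC][9-14 ALLOC][15-18 FREE][19-28 ALLOC][29-30 FREE]
Op 7: e = malloc(9) -> e = NULL; heap: [0-8 ALLOC][9-14 ALLOC][15-18 FREE][19-28 ALLOC][29-30 FREE]
Op 8: f = malloc(9) -> f = NULL; heap: [0-8 ALLOC][9-14 ALLOC][15-18 FREE][19-28 ALLOC][29-30 FREE]
free(b): b = 9 -> block [9-14 ALLOC]; mark free, coalesce with adjacent free neighbors -> [0-8 ALLOC][9-18 FREE][19-28 ALLOC][29-30 FREE]

Answer: [0-8 ALLOC][9-18 FREE][19-28 ALLOC][29-30 FREE]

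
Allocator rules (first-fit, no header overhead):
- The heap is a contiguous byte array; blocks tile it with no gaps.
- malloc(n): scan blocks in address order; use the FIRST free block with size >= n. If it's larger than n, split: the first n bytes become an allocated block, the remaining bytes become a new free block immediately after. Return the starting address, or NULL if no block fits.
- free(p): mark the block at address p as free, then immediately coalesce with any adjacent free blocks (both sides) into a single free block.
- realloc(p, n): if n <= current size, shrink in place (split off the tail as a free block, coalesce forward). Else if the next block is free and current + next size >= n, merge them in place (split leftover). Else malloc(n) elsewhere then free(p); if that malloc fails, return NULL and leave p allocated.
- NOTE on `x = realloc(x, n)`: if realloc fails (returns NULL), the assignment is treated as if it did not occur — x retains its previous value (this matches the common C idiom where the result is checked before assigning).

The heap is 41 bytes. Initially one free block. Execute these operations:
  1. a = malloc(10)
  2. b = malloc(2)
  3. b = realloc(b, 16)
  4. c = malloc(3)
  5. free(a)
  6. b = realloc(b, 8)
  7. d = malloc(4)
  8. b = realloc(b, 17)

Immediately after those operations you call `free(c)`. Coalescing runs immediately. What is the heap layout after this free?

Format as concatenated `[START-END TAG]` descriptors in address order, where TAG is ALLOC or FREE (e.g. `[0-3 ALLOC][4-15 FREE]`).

Answer: [0-3 ALLOC][4-9 FREE][10-17 ALLOC][18-40 FREE]

Derivation:
Op 1: a = malloc(10) -> a = 0; heap: [0-9 ALLOC][10-40 FREE]
Op 2: b = malloc(2) -> b = 10; heap: [0-9 ALLOC][10-11 ALLOC][12-40 FREE]
Op 3: b = realloc(b, 16) -> b = 10; heap: [0-9 ALLOC][10-25 ALLOC][26-40 FREE]
Op 4: c = malloc(3) -> c = 26; heap: [0-9 ALLOC][10-25 ALLOC][26-28 ALLOC][29-40 FREE]
Op 5: free(a) -> (freed a); heap: [0-9 FREE][10-25 ALLOC][26-28 ALLOC][29-40 FREE]
Op 6: b = realloc(b, 8) -> b = 10; heap: [0-9 FREE][10-17 ALLOC][18-25 FREE][26-28 ALLOC][29-40 FREE]
Op 7: d = malloc(4) -> d = 0; heap: [0-3 ALLOC][4-9 FREE][10-17 ALLOC][18-25 FREE][26-28 ALLOC][29-40 FREE]
Op 8: b = realloc(b, 17) -> NULL (b unchanged); heap: [0-3 ALLOC][4-9 FREE][10-17 ALLOC][18-25 FREE][26-28 ALLOC][29-40 FREE]
free(c): c = 26 -> block [26-28 ALLOC]; mark free, coalesce with adjacent free neighbors -> [0-3 ALLOC][4-9 FREE][10-17 ALLOC][18-40 FREE]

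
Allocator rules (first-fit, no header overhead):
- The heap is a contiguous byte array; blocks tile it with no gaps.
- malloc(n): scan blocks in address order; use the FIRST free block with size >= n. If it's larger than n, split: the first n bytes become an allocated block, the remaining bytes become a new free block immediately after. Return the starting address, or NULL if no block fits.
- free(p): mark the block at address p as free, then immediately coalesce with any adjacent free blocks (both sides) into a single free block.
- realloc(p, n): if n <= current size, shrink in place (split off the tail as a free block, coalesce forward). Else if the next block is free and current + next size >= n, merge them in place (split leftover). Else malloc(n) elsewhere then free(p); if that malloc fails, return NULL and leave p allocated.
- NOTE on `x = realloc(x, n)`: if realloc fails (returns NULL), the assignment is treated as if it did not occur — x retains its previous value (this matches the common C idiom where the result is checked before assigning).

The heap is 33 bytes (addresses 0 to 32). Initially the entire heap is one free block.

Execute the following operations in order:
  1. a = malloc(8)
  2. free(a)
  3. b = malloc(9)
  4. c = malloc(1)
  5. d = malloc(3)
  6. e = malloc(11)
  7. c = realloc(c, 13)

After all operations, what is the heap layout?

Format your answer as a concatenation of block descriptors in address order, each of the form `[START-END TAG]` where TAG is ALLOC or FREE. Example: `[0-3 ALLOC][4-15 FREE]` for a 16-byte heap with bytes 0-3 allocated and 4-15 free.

Op 1: a = malloc(8) -> a = 0; heap: [0-7 ALLOC][8-32 FREE]
Op 2: free(a) -> (freed a); heap: [0-32 FREE]
Op 3: b = malloc(9) -> b = 0; heap: [0-8 ALLOC][9-32 FREE]
Op 4: c = malloc(1) -> c = 9; heap: [0-8 ALLOC][9-9 ALLOC][10-32 FREE]
Op 5: d = malloc(3) -> d = 10; heap: [0-8 ALLOC][9-9 ALLOC][10-12 ALLOC][13-32 FREE]
Op 6: e = malloc(11) -> e = 13; heap: [0-8 ALLOC][9-9 ALLOC][10-12 ALLOC][13-23 ALLOC][24-32 FREE]
Op 7: c = realloc(c, 13) -> NULL (c unchanged); heap: [0-8 ALLOC][9-9 ALLOC][10-12 ALLOC][13-23 ALLOC][24-32 FREE]

Answer: [0-8 ALLOC][9-9 ALLOC][10-12 ALLOC][13-23 ALLOC][24-32 FREE]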